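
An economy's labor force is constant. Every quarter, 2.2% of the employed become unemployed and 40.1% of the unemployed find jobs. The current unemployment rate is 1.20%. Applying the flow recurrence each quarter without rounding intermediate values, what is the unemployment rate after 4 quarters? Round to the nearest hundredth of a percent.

Unemployment rate after four quarters ≈ 4.76%.

With a fixed labor force, u_{t+1} = u_t + s·(1−u_t) − f·u_t = u_t·(1−s−f) + s.
Here 1−s−f = 0.577 and s = 0.022.
u_1 = 0.012000 × 0.577 + 0.022 = 0.028924.
u_2 = 0.028924 × 0.577 + 0.022 = 0.038689.
u_3 = 0.038689 × 0.577 + 0.022 = 0.044324.
u_4 = 0.044324 × 0.577 + 0.022 = 0.047575.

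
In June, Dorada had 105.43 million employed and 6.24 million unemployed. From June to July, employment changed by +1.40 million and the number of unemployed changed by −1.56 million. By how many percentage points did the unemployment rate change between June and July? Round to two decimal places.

The unemployment rate changed by −1.39 percentage points.

June: labor force = 105.43 + 6.24 = 111.67; u = 6.24/111.67 = 5.59%.
July: labor force = 106.83 + 4.68 = 111.51; u = 4.68/111.51 = 4.20%.
Change = 4.20% − 5.59% = −1.39 pp.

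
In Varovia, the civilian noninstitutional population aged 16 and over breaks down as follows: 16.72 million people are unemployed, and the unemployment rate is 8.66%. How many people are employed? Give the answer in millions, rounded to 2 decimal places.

Labor force = U / u = 16.72 / 0.0866 ≈ 193.07 million.
Employed = labor force − unemployed = 193.07 − 16.72 = 176.35 million.

About 176.35 million are employed.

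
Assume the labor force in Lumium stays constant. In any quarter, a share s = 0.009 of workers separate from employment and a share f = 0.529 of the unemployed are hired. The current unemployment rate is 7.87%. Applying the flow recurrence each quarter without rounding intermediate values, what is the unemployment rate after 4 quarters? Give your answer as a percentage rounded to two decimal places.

Unemployment rate after four quarters ≈ 1.96%.

With a fixed labor force, u_{t+1} = u_t + s·(1−u_t) − f·u_t = u_t·(1−s−f) + s.
Here 1−s−f = 0.462 and s = 0.009.
u_1 = 0.078700 × 0.462 + 0.009 = 0.045359.
u_2 = 0.045359 × 0.462 + 0.009 = 0.029956.
u_3 = 0.029956 × 0.462 + 0.009 = 0.022840.
u_4 = 0.022840 × 0.462 + 0.009 = 0.019552.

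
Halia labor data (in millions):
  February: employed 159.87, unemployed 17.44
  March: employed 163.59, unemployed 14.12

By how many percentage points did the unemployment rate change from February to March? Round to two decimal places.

February: labor force = 159.87 + 17.44 = 177.31; u = 17.44/177.31 = 9.84%.
March: labor force = 163.59 + 14.12 = 177.71; u = 14.12/177.71 = 7.95%.
Change = 7.95% − 9.84% = −1.89 pp.

The unemployment rate changed by −1.89 percentage points.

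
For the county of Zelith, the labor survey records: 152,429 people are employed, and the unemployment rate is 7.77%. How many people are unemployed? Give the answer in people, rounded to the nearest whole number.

Let U be the number unemployed. The labor force is E + U, and U/(E+U) = 0.0777.
So U = 0.0777 × 152,429 / (1 − 0.0777) = 11843.73 / 0.9223 ≈ 12,842.

About 12,842 are unemployed.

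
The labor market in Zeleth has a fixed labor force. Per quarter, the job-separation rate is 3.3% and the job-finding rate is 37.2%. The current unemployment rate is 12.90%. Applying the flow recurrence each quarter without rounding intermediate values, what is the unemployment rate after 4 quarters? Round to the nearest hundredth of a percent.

With a fixed labor force, u_{t+1} = u_t + s·(1−u_t) − f·u_t = u_t·(1−s−f) + s.
Here 1−s−f = 0.595 and s = 0.033.
u_1 = 0.129000 × 0.595 + 0.033 = 0.109755.
u_2 = 0.109755 × 0.595 + 0.033 = 0.098304.
u_3 = 0.098304 × 0.595 + 0.033 = 0.091491.
u_4 = 0.091491 × 0.595 + 0.033 = 0.087437.

Unemployment rate after four quarters ≈ 8.74%.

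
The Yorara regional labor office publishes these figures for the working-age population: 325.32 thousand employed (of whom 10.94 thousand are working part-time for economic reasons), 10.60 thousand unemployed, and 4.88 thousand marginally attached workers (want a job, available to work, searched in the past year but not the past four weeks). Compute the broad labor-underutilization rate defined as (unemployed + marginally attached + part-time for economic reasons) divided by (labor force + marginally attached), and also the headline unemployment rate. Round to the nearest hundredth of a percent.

Broad underutilization rate ≈ 7.75%; headline unemployment rate ≈ 3.16%.

Labor force = 325.32 + 10.60 = 335.92 thousand.
Numerator = 10.60 + 4.88 + 10.94 = 26.42 thousand.
Denominator = 335.92 + 4.88 = 340.80 thousand.
Broad rate = 26.42 / 340.80 = 7.75%.
Headline unemployment rate = 10.60 / 335.92 = 3.16%.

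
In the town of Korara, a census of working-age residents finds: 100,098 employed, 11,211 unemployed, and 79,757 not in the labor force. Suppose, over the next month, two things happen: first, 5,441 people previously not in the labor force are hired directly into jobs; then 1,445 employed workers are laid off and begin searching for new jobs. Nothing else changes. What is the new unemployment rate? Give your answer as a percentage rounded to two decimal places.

Initially, labor force = 100,098 + 11,211 = 111,309, so u = 11,211/111,309 = 10.07%.
After the first change, employed and labor force both rise by 5,441; unemployed unchanged → E = 105,539, U = 11,211, labor force = 116,750.
After the second change, employed falls and unemployed rises by 1,445; labor force unchanged → E = 104,094, U = 12,656, labor force = 116,750.
New unemployment rate = 12,656 / 116,750 = 10.84%.

New unemployment rate ≈ 10.84%.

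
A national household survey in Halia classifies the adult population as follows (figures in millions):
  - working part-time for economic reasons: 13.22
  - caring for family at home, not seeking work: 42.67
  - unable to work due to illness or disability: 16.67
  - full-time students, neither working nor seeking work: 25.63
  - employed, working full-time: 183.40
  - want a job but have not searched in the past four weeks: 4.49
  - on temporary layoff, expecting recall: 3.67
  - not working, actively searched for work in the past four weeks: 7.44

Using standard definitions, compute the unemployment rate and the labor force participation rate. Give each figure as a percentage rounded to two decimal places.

Unemployment rate ≈ 5.35%; labor force participation rate ≈ 69.90%.

Employed = 13.22 + 183.40 = 196.62 million (anyone who worked, including part-time for economic reasons, counts as employed).
Unemployed = 3.67 + 7.44 = 11.11 million (jobless and actively searching, or on temporary layoff).
Labor force = 196.62 + 11.11 = 207.73 million.
Not in labor force = 42.67 + 16.67 + 25.63 + 4.49 = 89.46 million (those not working and not actively searching are outside the labor force — including those who want a job but have given up searching).
Civilian working-age population = 207.73 + 89.46 = 297.19 million.
Unemployment rate = 11.11 / 207.73 = 5.35%.
Labor force participation rate = 207.73 / 297.19 = 69.90%.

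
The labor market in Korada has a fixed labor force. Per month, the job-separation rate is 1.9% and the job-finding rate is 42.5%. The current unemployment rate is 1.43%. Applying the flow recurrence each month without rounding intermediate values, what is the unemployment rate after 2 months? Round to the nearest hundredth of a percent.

Unemployment rate after two months ≈ 3.40%.

With a fixed labor force, u_{t+1} = u_t + s·(1−u_t) − f·u_t = u_t·(1−s−f) + s.
Here 1−s−f = 0.556 and s = 0.019.
u_1 = 0.014300 × 0.556 + 0.019 = 0.026951.
u_2 = 0.026951 × 0.556 + 0.019 = 0.033985.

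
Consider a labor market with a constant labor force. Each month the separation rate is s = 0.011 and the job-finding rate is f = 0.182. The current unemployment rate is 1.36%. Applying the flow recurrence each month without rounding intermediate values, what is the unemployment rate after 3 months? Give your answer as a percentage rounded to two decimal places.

With a fixed labor force, u_{t+1} = u_t + s·(1−u_t) − f·u_t = u_t·(1−s−f) + s.
Here 1−s−f = 0.807 and s = 0.011.
u_1 = 0.013600 × 0.807 + 0.011 = 0.021975.
u_2 = 0.021975 × 0.807 + 0.011 = 0.028734.
u_3 = 0.028734 × 0.807 + 0.011 = 0.034188.

Unemployment rate after three months ≈ 3.42%.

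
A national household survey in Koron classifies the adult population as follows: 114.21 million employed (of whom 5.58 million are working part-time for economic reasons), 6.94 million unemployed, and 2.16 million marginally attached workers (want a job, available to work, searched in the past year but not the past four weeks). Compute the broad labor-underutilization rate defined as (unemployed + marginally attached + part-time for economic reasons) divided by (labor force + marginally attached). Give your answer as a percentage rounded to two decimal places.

Labor force = 114.21 + 6.94 = 121.15 million.
Numerator = 6.94 + 2.16 + 5.58 = 14.68 million.
Denominator = 121.15 + 2.16 = 123.31 million.
Broad rate = 14.68 / 123.31 = 11.90%.

Broad underutilization rate ≈ 11.90%.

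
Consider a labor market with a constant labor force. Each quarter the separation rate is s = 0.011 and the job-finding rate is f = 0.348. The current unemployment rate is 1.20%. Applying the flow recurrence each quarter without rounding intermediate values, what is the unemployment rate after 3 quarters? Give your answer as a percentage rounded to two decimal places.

Unemployment rate after three quarters ≈ 2.57%.

With a fixed labor force, u_{t+1} = u_t + s·(1−u_t) − f·u_t = u_t·(1−s−f) + s.
Here 1−s−f = 0.641 and s = 0.011.
u_1 = 0.012000 × 0.641 + 0.011 = 0.018692.
u_2 = 0.018692 × 0.641 + 0.011 = 0.022982.
u_3 = 0.022982 × 0.641 + 0.011 = 0.025731.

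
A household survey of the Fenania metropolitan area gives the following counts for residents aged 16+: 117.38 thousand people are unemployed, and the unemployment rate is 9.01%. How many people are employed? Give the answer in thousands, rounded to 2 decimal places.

Labor force = U / u = 117.38 / 0.0901 ≈ 1,302.77 thousand.
Employed = labor force − unemployed = 1,302.77 − 117.38 = 1,185.39 thousand.

About 1,185.39 thousand are employed.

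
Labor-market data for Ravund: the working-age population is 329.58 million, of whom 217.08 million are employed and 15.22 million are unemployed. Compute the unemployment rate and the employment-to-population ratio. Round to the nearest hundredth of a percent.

Labor force = employed + unemployed = 217.08 + 15.22 = 232.30 million.
Unemployment rate = 15.22 / 232.30 = 6.55%.
Employment-population ratio = 217.08 / 329.58 = 65.87%.

Unemployment rate ≈ 6.55%; employment-population ratio ≈ 65.87%.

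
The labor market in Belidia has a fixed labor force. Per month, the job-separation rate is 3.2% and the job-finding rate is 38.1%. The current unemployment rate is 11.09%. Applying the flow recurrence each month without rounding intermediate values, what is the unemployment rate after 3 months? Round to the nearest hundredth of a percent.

Unemployment rate after three months ≈ 8.42%.

With a fixed labor force, u_{t+1} = u_t + s·(1−u_t) − f·u_t = u_t·(1−s−f) + s.
Here 1−s−f = 0.587 and s = 0.032.
u_1 = 0.110900 × 0.587 + 0.032 = 0.097098.
u_2 = 0.097098 × 0.587 + 0.032 = 0.088997.
u_3 = 0.088997 × 0.587 + 0.032 = 0.084241.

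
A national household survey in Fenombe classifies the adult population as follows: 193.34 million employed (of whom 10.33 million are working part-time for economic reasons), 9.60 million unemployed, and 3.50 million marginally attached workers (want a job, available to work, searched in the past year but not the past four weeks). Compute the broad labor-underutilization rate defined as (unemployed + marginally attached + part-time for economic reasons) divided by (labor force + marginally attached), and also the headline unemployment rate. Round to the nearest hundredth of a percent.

Broad underutilization rate ≈ 11.35%; headline unemployment rate ≈ 4.73%.

Labor force = 193.34 + 9.60 = 202.94 million.
Numerator = 9.60 + 3.50 + 10.33 = 23.43 million.
Denominator = 202.94 + 3.50 = 206.44 million.
Broad rate = 23.43 / 206.44 = 11.35%.
Headline unemployment rate = 9.60 / 202.94 = 4.73%.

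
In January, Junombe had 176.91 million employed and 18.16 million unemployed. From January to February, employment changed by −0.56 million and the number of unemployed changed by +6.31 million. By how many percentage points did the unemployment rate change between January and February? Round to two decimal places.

January: labor force = 176.91 + 18.16 = 195.07; u = 18.16/195.07 = 9.31%.
February: labor force = 176.35 + 24.47 = 200.82; u = 24.47/200.82 = 12.19%.
Change = 12.19% − 9.31% = +2.88 pp.

The unemployment rate changed by +2.88 percentage points.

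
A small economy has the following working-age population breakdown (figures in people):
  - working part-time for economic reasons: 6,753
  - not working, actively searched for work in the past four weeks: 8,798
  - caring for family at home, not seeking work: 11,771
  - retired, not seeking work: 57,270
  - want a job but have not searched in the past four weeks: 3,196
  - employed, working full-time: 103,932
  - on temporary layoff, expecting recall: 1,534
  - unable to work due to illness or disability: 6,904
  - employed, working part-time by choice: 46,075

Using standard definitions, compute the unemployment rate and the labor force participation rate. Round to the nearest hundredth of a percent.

Unemployment rate ≈ 6.18%; labor force participation rate ≈ 67.86%.

Employed = 6,753 + 103,932 + 46,075 = 156,760 (anyone who worked, including part-time for economic reasons, counts as employed).
Unemployed = 8,798 + 1,534 = 10,332 (jobless and actively searching, or on temporary layoff).
Labor force = 156,760 + 10,332 = 167,092.
Not in labor force = 11,771 + 57,270 + 3,196 + 6,904 = 79,141 (those not working and not actively searching are outside the labor force — including those who want a job but have given up searching).
Civilian working-age population = 167,092 + 79,141 = 246,233.
Unemployment rate = 10,332 / 167,092 = 6.18%.
Labor force participation rate = 167,092 / 246,233 = 67.86%.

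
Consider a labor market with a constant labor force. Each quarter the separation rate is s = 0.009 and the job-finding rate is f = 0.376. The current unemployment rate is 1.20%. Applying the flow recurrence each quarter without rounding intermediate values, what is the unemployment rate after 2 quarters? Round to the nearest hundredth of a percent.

Unemployment rate after two quarters ≈ 1.91%.

With a fixed labor force, u_{t+1} = u_t + s·(1−u_t) − f·u_t = u_t·(1−s−f) + s.
Here 1−s−f = 0.615 and s = 0.009.
u_1 = 0.012000 × 0.615 + 0.009 = 0.016380.
u_2 = 0.016380 × 0.615 + 0.009 = 0.019074.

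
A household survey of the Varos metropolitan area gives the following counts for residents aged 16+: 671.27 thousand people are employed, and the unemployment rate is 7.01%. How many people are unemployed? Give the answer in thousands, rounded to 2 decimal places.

Let U be the number unemployed. The labor force is E + U, and U/(E+U) = 0.0701.
So U = 0.0701 × 671.27 / (1 − 0.0701) = 47.0560 / 0.9299 ≈ 50.60 thousand.

About 50.60 thousand are unemployed.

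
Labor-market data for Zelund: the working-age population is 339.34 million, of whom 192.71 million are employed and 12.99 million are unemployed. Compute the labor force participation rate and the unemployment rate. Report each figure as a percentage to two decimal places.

Labor force participation rate ≈ 60.62%; unemployment rate ≈ 6.32%.

Labor force = employed + unemployed = 192.71 + 12.99 = 205.70 million.
Unemployment rate = 12.99 / 205.70 = 6.32%.
Labor force participation rate = 205.70 / 339.34 = 60.62%.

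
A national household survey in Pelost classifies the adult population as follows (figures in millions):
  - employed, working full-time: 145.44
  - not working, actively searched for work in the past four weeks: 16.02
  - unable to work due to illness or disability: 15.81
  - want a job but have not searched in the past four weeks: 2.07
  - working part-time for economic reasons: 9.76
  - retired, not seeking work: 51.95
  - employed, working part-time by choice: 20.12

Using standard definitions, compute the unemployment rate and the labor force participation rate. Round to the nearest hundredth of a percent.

Unemployment rate ≈ 8.37%; labor force participation rate ≈ 73.26%.

Employed = 145.44 + 9.76 + 20.12 = 175.32 million (anyone who worked, including part-time for economic reasons, counts as employed).
Unemployed = 16.02 million.
Labor force = 175.32 + 16.02 = 191.34 million.
Not in labor force = 15.81 + 2.07 + 51.95 = 69.83 million (those not working and not actively searching are outside the labor force — including those who want a job but have given up searching).
Civilian working-age population = 191.34 + 69.83 = 261.17 million.
Unemployment rate = 16.02 / 191.34 = 8.37%.
Labor force participation rate = 191.34 / 261.17 = 73.26%.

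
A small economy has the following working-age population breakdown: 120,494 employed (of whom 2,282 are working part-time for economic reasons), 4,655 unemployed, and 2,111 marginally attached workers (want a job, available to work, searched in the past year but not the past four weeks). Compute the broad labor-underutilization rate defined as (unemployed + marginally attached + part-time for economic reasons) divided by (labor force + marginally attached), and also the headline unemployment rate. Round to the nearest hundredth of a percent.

Labor force = 120,494 + 4,655 = 125,149.
Numerator = 4,655 + 2,111 + 2,282 = 9,048.
Denominator = 125,149 + 2,111 = 127,260.
Broad rate = 9,048 / 127,260 = 7.11%.
Headline unemployment rate = 4,655 / 125,149 = 3.72%.

Broad underutilization rate ≈ 7.11%; headline unemployment rate ≈ 3.72%.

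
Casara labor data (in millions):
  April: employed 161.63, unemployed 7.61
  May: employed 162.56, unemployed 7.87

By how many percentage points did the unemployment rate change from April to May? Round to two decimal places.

The unemployment rate changed by +0.12 percentage points.

April: labor force = 161.63 + 7.61 = 169.24; u = 7.61/169.24 = 4.50%.
May: labor force = 162.56 + 7.87 = 170.43; u = 7.87/170.43 = 4.62%.
Change = 4.62% − 4.50% = +0.12 pp.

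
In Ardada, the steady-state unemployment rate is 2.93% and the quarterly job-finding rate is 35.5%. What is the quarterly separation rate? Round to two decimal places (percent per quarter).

Separation rate ≈ 1.07% per quarter.

From u* = s/(s+f): s = u·f/(1−u).
s = 0.0293 × 35.5 / (1 − 0.0293) = 1.0402 / 0.9707 ≈ 1.07% per quarter.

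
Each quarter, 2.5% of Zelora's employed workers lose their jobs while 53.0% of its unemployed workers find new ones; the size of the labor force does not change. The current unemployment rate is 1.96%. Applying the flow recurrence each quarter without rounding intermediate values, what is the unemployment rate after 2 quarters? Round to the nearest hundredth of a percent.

Unemployment rate after two quarters ≈ 4.00%.

With a fixed labor force, u_{t+1} = u_t + s·(1−u_t) − f·u_t = u_t·(1−s−f) + s.
Here 1−s−f = 0.445 and s = 0.025.
u_1 = 0.019600 × 0.445 + 0.025 = 0.033722.
u_2 = 0.033722 × 0.445 + 0.025 = 0.040006.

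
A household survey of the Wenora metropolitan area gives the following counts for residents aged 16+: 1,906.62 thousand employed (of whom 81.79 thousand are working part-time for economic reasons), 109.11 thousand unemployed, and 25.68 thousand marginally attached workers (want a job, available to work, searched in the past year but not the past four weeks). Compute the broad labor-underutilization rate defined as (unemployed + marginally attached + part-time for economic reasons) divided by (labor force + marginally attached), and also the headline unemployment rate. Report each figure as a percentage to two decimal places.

Labor force = 1,906.62 + 109.11 = 2,015.73 thousand.
Numerator = 109.11 + 25.68 + 81.79 = 216.58 thousand.
Denominator = 2,015.73 + 25.68 = 2,041.41 thousand.
Broad rate = 216.58 / 2,041.41 = 10.61%.
Headline unemployment rate = 109.11 / 2,015.73 = 5.41%.

Broad underutilization rate ≈ 10.61%; headline unemployment rate ≈ 5.41%.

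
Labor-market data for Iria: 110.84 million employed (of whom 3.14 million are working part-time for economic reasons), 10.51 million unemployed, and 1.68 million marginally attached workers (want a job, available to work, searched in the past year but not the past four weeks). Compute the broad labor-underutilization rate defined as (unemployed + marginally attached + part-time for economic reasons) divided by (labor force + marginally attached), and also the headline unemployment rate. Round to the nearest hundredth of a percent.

Broad underutilization rate ≈ 12.46%; headline unemployment rate ≈ 8.66%.

Labor force = 110.84 + 10.51 = 121.35 million.
Numerator = 10.51 + 1.68 + 3.14 = 15.33 million.
Denominator = 121.35 + 1.68 = 123.03 million.
Broad rate = 15.33 / 123.03 = 12.46%.
Headline unemployment rate = 10.51 / 121.35 = 8.66%.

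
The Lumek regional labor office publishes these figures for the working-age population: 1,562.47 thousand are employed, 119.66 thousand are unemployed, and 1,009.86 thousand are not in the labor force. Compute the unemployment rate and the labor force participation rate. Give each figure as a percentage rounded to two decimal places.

Labor force = employed + unemployed = 1,562.47 + 119.66 = 1,682.13 thousand.
Working-age population = 1,682.13 + 1,009.86 = 2,691.99 thousand.
Unemployment rate = 119.66 / 1,682.13 = 7.11%.
Labor force participation rate = 1,682.13 / 2,691.99 = 62.49%.

Unemployment rate ≈ 7.11%; labor force participation rate ≈ 62.49%.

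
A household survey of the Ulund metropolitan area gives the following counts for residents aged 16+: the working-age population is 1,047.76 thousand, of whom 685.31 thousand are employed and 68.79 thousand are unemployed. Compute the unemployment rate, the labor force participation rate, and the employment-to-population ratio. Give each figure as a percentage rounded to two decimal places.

Labor force = employed + unemployed = 685.31 + 68.79 = 754.10 thousand.
Unemployment rate = 68.79 / 754.10 = 9.12%.
Labor force participation rate = 754.10 / 1,047.76 = 71.97%.
Employment-population ratio = 685.31 / 1,047.76 = 65.41%.

Unemployment rate ≈ 9.12%; labor force participation rate ≈ 71.97%; employment-population ratio ≈ 65.41%.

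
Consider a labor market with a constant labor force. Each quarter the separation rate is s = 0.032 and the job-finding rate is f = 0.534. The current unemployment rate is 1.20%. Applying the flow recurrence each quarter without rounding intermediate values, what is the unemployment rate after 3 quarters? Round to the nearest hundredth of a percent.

Unemployment rate after three quarters ≈ 5.29%.

With a fixed labor force, u_{t+1} = u_t + s·(1−u_t) − f·u_t = u_t·(1−s−f) + s.
Here 1−s−f = 0.434 and s = 0.032.
u_1 = 0.012000 × 0.434 + 0.032 = 0.037208.
u_2 = 0.037208 × 0.434 + 0.032 = 0.048148.
u_3 = 0.048148 × 0.434 + 0.032 = 0.052896.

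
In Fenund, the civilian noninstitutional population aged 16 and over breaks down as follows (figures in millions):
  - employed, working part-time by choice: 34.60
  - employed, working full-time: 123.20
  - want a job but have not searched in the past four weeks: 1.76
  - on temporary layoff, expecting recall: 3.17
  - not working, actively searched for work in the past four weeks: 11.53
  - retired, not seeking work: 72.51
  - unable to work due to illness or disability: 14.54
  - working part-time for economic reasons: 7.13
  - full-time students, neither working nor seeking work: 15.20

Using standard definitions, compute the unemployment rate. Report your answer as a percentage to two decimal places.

Employed = 34.60 + 123.20 + 7.13 = 164.93 million (anyone who worked, including part-time for economic reasons, counts as employed).
Unemployed = 3.17 + 11.53 = 14.70 million (jobless and actively searching, or on temporary layoff).
Labor force = 164.93 + 14.70 = 179.63 million.
Unemployment rate = 14.70 / 179.63 = 8.18%.

Unemployment rate ≈ 8.18%.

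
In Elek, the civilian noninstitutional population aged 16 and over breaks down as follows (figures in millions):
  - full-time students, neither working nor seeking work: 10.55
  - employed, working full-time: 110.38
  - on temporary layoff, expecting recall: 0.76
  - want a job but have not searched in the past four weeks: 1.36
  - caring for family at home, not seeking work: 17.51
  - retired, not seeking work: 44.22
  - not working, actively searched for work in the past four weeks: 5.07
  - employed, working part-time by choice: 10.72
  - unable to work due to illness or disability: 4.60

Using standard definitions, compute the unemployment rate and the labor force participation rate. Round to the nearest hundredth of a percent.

Employed = 110.38 + 10.72 = 121.10 million.
Unemployed = 0.76 + 5.07 = 5.83 million (jobless and actively searching, or on temporary layoff).
Labor force = 121.10 + 5.83 = 126.93 million.
Not in labor force = 10.55 + 1.36 + 17.51 + 44.22 + 4.60 = 78.24 million (those not working and not actively searching are outside the labor force — including those who want a job but have given up searching).
Civilian working-age population = 126.93 + 78.24 = 205.17 million.
Unemployment rate = 5.83 / 126.93 = 4.59%.
Labor force participation rate = 126.93 / 205.17 = 61.87%.

Unemployment rate ≈ 4.59%; labor force participation rate ≈ 61.87%.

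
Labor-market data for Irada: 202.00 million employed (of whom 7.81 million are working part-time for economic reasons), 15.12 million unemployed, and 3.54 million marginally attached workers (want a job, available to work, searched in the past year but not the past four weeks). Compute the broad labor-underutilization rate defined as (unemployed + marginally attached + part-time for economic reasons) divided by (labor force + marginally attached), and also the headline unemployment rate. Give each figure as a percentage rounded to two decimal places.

Labor force = 202.00 + 15.12 = 217.12 million.
Numerator = 15.12 + 3.54 + 7.81 = 26.47 million.
Denominator = 217.12 + 3.54 = 220.66 million.
Broad rate = 26.47 / 220.66 = 12.00%.
Headline unemployment rate = 15.12 / 217.12 = 6.96%.

Broad underutilization rate ≈ 12.00%; headline unemployment rate ≈ 6.96%.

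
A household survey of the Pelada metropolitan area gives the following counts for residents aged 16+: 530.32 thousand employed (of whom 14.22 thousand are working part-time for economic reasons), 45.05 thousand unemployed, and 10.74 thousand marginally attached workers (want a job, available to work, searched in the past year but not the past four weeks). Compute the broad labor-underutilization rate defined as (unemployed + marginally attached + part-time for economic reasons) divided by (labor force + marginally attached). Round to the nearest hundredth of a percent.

Broad underutilization rate ≈ 11.94%.

Labor force = 530.32 + 45.05 = 575.37 thousand.
Numerator = 45.05 + 10.74 + 14.22 = 70.01 thousand.
Denominator = 575.37 + 10.74 = 586.11 thousand.
Broad rate = 70.01 / 586.11 = 11.94%.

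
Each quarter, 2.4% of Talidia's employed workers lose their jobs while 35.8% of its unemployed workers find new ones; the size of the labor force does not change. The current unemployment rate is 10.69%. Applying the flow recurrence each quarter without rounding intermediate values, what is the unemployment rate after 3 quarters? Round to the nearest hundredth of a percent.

Unemployment rate after three quarters ≈ 7.32%.

With a fixed labor force, u_{t+1} = u_t + s·(1−u_t) − f·u_t = u_t·(1−s−f) + s.
Here 1−s−f = 0.618 and s = 0.024.
u_1 = 0.106900 × 0.618 + 0.024 = 0.090064.
u_2 = 0.090064 × 0.618 + 0.024 = 0.079660.
u_3 = 0.079660 × 0.618 + 0.024 = 0.073230.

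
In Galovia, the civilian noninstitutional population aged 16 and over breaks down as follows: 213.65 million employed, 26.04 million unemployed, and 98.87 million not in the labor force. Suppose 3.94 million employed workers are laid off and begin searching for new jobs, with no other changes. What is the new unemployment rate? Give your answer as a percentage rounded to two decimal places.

Initially, labor force = 213.65 + 26.04 = 239.69 million, so u = 26.04/239.69 = 10.86%.
After the change, employed falls and unemployed rises by 3.94; labor force unchanged → E = 209.71, U = 29.98, labor force = 239.69 million.
New unemployment rate = 29.98 / 239.69 = 12.51%.

New unemployment rate ≈ 12.51%.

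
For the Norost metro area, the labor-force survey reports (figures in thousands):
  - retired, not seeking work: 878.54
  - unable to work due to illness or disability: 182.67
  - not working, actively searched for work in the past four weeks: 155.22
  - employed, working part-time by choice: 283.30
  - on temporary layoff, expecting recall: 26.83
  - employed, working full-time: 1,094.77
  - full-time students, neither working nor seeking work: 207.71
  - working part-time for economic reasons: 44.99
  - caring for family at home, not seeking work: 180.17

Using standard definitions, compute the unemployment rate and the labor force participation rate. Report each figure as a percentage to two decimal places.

Employed = 283.30 + 1,094.77 + 44.99 = 1,423.06 thousand (anyone who worked, including part-time for economic reasons, counts as employed).
Unemployed = 155.22 + 26.83 = 182.05 thousand (jobless and actively searching, or on temporary layoff).
Labor force = 1,423.06 + 182.05 = 1,605.11 thousand.
Not in labor force = 878.54 + 182.67 + 207.71 + 180.17 = 1,449.09 thousand (those not working and not actively searching are outside the labor force).
Civilian working-age population = 1,605.11 + 1,449.09 = 3,054.20 thousand.
Unemployment rate = 182.05 / 1,605.11 = 11.34%.
Labor force participation rate = 1,605.11 / 3,054.20 = 52.55%.

Unemployment rate ≈ 11.34%; labor force participation rate ≈ 52.55%.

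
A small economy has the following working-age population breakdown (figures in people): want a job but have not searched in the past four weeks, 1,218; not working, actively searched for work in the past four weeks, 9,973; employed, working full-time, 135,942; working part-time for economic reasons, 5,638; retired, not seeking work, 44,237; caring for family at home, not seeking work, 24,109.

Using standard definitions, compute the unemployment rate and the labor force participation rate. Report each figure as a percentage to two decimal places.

Employed = 135,942 + 5,638 = 141,580 (anyone who worked, including part-time for economic reasons, counts as employed).
Unemployed = 9,973.
Labor force = 141,580 + 9,973 = 151,553.
Not in labor force = 1,218 + 44,237 + 24,109 = 69,564 (those not working and not actively searching are outside the labor force — including those who want a job but have given up searching).
Civilian working-age population = 151,553 + 69,564 = 221,117.
Unemployment rate = 9,973 / 151,553 = 6.58%.
Labor force participation rate = 151,553 / 221,117 = 68.54%.

Unemployment rate ≈ 6.58%; labor force participation rate ≈ 68.54%.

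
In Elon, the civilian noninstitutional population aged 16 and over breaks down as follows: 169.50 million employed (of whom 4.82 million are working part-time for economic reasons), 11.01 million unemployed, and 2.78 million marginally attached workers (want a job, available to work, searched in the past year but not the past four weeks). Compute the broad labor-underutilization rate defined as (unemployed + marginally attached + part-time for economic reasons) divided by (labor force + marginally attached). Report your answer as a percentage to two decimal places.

Broad underutilization rate ≈ 10.15%.

Labor force = 169.50 + 11.01 = 180.51 million.
Numerator = 11.01 + 2.78 + 4.82 = 18.61 million.
Denominator = 180.51 + 2.78 = 183.29 million.
Broad rate = 18.61 / 183.29 = 10.15%.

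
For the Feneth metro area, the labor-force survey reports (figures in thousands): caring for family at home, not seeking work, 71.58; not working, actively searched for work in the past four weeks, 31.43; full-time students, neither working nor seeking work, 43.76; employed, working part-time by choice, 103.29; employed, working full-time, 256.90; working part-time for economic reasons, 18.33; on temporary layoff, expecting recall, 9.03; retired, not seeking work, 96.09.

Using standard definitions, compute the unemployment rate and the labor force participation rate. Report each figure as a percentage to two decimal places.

Unemployment rate ≈ 9.66%; labor force participation rate ≈ 66.46%.

Employed = 103.29 + 256.90 + 18.33 = 378.52 thousand (anyone who worked, including part-time for economic reasons, counts as employed).
Unemployed = 31.43 + 9.03 = 40.46 thousand (jobless and actively searching, or on temporary layoff).
Labor force = 378.52 + 40.46 = 418.98 thousand.
Not in labor force = 71.58 + 43.76 + 96.09 = 211.43 thousand (those not working and not actively searching are outside the labor force).
Civilian working-age population = 418.98 + 211.43 = 630.41 thousand.
Unemployment rate = 40.46 / 418.98 = 9.66%.
Labor force participation rate = 418.98 / 630.41 = 66.46%.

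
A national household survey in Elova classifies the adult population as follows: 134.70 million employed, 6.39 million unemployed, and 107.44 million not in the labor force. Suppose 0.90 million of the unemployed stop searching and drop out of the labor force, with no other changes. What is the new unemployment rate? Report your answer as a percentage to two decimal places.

Initially, labor force = 134.70 + 6.39 = 141.09 million, so u = 6.39/141.09 = 4.53%.
After the change, unemployed and labor force both fall by 0.90 → E = 134.70, U = 5.49, labor force = 140.19 million.
New unemployment rate = 5.49 / 140.19 = 3.92%.

New unemployment rate ≈ 3.92%.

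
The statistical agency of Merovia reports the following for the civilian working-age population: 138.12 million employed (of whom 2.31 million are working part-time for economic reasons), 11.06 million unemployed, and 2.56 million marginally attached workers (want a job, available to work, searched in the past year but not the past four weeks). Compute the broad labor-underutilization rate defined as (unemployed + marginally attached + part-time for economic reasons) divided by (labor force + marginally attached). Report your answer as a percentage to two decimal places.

Broad underutilization rate ≈ 10.50%.

Labor force = 138.12 + 11.06 = 149.18 million.
Numerator = 11.06 + 2.56 + 2.31 = 15.93 million.
Denominator = 149.18 + 2.56 = 151.74 million.
Broad rate = 15.93 / 151.74 = 10.50%.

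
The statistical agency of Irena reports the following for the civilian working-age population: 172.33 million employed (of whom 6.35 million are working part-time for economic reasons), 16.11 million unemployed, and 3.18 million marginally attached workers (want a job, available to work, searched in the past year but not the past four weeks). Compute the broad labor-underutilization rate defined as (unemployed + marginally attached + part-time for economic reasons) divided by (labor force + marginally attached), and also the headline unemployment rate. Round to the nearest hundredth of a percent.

Broad underutilization rate ≈ 13.38%; headline unemployment rate ≈ 8.55%.

Labor force = 172.33 + 16.11 = 188.44 million.
Numerator = 16.11 + 3.18 + 6.35 = 25.64 million.
Denominator = 188.44 + 3.18 = 191.62 million.
Broad rate = 25.64 / 191.62 = 13.38%.
Headline unemployment rate = 16.11 / 188.44 = 8.55%.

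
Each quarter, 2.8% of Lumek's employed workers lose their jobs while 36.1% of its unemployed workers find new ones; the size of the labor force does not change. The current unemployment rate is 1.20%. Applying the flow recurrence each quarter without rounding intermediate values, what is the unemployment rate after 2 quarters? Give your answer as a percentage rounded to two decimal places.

With a fixed labor force, u_{t+1} = u_t + s·(1−u_t) − f·u_t = u_t·(1−s−f) + s.
Here 1−s−f = 0.611 and s = 0.028.
u_1 = 0.012000 × 0.611 + 0.028 = 0.035332.
u_2 = 0.035332 × 0.611 + 0.028 = 0.049588.

Unemployment rate after two quarters ≈ 4.96%.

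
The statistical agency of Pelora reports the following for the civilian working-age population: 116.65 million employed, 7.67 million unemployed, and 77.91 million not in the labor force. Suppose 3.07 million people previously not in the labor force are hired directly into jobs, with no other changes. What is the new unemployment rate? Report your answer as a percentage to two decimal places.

New unemployment rate ≈ 6.02%.

Initially, labor force = 116.65 + 7.67 = 124.32 million, so u = 7.67/124.32 = 6.17%.
After the change, employed and labor force both rise by 3.07; unemployed unchanged → E = 119.72, U = 7.67, labor force = 127.39 million.
New unemployment rate = 7.67 / 127.39 = 6.02%.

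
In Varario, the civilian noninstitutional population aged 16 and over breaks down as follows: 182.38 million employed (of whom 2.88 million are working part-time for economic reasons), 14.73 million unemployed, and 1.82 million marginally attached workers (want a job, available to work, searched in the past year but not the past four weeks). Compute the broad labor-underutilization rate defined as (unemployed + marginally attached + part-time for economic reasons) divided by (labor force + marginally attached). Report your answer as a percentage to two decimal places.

Labor force = 182.38 + 14.73 = 197.11 million.
Numerator = 14.73 + 1.82 + 2.88 = 19.43 million.
Denominator = 197.11 + 1.82 = 198.93 million.
Broad rate = 19.43 / 198.93 = 9.77%.

Broad underutilization rate ≈ 9.77%.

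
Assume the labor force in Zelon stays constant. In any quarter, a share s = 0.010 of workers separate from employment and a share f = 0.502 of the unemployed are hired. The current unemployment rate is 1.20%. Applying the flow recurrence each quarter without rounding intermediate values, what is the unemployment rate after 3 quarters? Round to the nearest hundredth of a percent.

With a fixed labor force, u_{t+1} = u_t + s·(1−u_t) − f·u_t = u_t·(1−s−f) + s.
Here 1−s−f = 0.488 and s = 0.010.
u_1 = 0.012000 × 0.488 + 0.010 = 0.015856.
u_2 = 0.015856 × 0.488 + 0.010 = 0.017738.
u_3 = 0.017738 × 0.488 + 0.010 = 0.018656.

Unemployment rate after three quarters ≈ 1.87%.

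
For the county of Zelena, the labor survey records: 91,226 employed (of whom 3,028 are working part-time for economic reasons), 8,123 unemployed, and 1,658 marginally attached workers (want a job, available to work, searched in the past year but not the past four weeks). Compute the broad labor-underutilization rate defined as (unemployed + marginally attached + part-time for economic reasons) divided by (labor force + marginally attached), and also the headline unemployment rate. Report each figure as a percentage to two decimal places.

Broad underutilization rate ≈ 12.68%; headline unemployment rate ≈ 8.18%.

Labor force = 91,226 + 8,123 = 99,349.
Numerator = 8,123 + 1,658 + 3,028 = 12,809.
Denominator = 99,349 + 1,658 = 101,007.
Broad rate = 12,809 / 101,007 = 12.68%.
Headline unemployment rate = 8,123 / 99,349 = 8.18%.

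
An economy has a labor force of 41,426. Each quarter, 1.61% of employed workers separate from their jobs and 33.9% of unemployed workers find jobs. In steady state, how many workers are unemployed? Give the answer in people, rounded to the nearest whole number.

Steady-state unemployment rate u* = s/(s+f) = 1.61/(1.61+33.9) = 0.045339.
Unemployed = u* × labor force = 0.045339 × 41,426 ≈ 1,878.

About 1,878 are unemployed in steady state.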